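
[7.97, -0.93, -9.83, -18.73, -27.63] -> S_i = 7.97 + -8.90*i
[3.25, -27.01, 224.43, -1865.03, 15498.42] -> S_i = 3.25*(-8.31)^i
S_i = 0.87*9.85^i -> [0.87, 8.57, 84.41, 831.43, 8189.63]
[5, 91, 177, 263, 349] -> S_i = 5 + 86*i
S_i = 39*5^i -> [39, 195, 975, 4875, 24375]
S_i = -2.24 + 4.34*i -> [-2.24, 2.1, 6.44, 10.78, 15.12]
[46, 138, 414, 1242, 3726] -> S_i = 46*3^i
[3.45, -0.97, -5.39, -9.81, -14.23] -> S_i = 3.45 + -4.42*i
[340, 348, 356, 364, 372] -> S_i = 340 + 8*i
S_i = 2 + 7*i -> [2, 9, 16, 23, 30]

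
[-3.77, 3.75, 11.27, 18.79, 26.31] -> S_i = -3.77 + 7.52*i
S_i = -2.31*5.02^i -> [-2.31, -11.6, -58.21, -292.23, -1466.99]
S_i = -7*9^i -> [-7, -63, -567, -5103, -45927]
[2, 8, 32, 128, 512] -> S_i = 2*4^i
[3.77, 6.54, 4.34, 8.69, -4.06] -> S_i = Random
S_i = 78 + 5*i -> [78, 83, 88, 93, 98]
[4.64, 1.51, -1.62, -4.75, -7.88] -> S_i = 4.64 + -3.13*i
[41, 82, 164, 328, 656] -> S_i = 41*2^i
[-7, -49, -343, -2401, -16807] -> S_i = -7*7^i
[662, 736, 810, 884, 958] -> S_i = 662 + 74*i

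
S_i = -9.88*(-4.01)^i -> [-9.88, 39.62, -158.87, 637.07, -2554.67]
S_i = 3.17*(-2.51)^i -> [3.17, -7.96, 19.97, -50.13, 125.82]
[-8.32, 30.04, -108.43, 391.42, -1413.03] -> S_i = -8.32*(-3.61)^i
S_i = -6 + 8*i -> [-6, 2, 10, 18, 26]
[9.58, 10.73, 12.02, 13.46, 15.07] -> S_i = 9.58*1.12^i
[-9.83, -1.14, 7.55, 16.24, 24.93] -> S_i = -9.83 + 8.69*i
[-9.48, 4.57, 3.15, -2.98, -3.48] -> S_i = Random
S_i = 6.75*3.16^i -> [6.75, 21.33, 67.4, 212.99, 673.06]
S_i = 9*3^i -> [9, 27, 81, 243, 729]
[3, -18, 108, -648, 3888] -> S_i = 3*-6^i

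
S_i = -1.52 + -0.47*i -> [-1.52, -1.99, -2.46, -2.93, -3.4]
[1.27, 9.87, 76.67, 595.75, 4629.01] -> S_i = 1.27*7.77^i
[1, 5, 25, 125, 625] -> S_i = 1*5^i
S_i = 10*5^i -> [10, 50, 250, 1250, 6250]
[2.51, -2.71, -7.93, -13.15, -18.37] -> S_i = 2.51 + -5.22*i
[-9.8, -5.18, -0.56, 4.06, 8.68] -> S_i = -9.80 + 4.62*i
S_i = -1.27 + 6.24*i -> [-1.27, 4.97, 11.21, 17.45, 23.69]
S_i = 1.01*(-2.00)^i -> [1.01, -2.02, 4.04, -8.08, 16.16]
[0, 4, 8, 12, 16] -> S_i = 0 + 4*i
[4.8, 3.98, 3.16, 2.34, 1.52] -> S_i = 4.80 + -0.82*i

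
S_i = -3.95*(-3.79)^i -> [-3.95, 14.97, -56.74, 215.04, -814.99]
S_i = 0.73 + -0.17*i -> [0.73, 0.56, 0.39, 0.22, 0.05]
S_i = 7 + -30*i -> [7, -23, -53, -83, -113]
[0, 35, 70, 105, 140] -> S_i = 0 + 35*i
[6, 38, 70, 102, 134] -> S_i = 6 + 32*i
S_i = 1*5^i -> [1, 5, 25, 125, 625]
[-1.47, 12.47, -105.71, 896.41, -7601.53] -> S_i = -1.47*(-8.48)^i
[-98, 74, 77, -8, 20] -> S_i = Random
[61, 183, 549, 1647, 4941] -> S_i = 61*3^i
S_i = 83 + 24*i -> [83, 107, 131, 155, 179]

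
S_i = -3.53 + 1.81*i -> [-3.53, -1.72, 0.09, 1.9, 3.71]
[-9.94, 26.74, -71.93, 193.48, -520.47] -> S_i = -9.94*(-2.69)^i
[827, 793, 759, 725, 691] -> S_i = 827 + -34*i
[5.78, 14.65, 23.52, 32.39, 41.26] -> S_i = 5.78 + 8.87*i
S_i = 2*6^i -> [2, 12, 72, 432, 2592]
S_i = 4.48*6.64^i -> [4.48, 29.75, 197.52, 1311.54, 8708.64]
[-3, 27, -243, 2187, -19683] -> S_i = -3*-9^i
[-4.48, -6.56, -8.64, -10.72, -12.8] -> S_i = -4.48 + -2.08*i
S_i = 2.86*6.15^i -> [2.86, 17.59, 108.17, 665.26, 4091.35]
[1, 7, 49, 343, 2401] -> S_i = 1*7^i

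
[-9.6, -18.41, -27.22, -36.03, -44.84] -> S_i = -9.60 + -8.81*i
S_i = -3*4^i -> [-3, -12, -48, -192, -768]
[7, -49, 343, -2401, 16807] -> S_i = 7*-7^i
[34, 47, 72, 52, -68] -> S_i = Random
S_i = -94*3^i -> [-94, -282, -846, -2538, -7614]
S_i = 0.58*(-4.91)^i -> [0.58, -2.85, 13.98, -68.66, 337.1]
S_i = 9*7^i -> [9, 63, 441, 3087, 21609]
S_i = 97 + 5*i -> [97, 102, 107, 112, 117]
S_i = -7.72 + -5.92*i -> [-7.72, -13.64, -19.56, -25.48, -31.4]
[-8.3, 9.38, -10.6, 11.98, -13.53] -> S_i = -8.30*(-1.13)^i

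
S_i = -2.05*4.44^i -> [-2.05, -9.1, -40.41, -179.43, -796.68]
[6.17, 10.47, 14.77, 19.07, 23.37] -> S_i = 6.17 + 4.30*i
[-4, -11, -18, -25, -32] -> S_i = -4 + -7*i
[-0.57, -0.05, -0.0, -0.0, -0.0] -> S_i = -0.57*0.09^i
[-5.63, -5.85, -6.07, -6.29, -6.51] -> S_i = -5.63 + -0.22*i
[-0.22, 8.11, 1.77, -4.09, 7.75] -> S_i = Random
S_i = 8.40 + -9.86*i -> [8.4, -1.46, -11.32, -21.18, -31.04]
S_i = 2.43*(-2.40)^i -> [2.43, -5.83, 14.0, -33.59, 80.62]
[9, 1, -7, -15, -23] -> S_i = 9 + -8*i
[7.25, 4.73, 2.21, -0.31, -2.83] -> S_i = 7.25 + -2.52*i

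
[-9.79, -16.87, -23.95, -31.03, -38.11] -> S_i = -9.79 + -7.08*i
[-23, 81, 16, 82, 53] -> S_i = Random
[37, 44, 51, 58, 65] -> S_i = 37 + 7*i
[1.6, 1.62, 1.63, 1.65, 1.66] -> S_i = 1.60*1.01^i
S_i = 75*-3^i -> [75, -225, 675, -2025, 6075]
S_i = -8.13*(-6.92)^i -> [-8.13, 56.26, -389.32, 2694.07, -18642.96]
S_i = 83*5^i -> [83, 415, 2075, 10375, 51875]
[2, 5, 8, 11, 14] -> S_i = 2 + 3*i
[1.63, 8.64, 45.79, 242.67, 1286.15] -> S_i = 1.63*5.30^i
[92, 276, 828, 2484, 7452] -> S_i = 92*3^i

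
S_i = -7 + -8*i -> [-7, -15, -23, -31, -39]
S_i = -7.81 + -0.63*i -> [-7.81, -8.44, -9.07, -9.7, -10.33]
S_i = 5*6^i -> [5, 30, 180, 1080, 6480]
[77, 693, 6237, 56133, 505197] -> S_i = 77*9^i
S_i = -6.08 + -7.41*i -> [-6.08, -13.49, -20.9, -28.31, -35.72]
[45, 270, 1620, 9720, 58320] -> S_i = 45*6^i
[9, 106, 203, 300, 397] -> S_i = 9 + 97*i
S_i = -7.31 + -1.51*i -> [-7.31, -8.82, -10.33, -11.84, -13.35]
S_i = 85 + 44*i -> [85, 129, 173, 217, 261]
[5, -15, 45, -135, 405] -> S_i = 5*-3^i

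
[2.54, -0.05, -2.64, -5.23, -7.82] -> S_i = 2.54 + -2.59*i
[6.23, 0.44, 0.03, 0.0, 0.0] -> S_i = 6.23*0.07^i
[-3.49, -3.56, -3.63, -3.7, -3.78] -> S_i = -3.49*1.02^i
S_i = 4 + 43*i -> [4, 47, 90, 133, 176]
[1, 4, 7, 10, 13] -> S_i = 1 + 3*i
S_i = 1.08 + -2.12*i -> [1.08, -1.04, -3.16, -5.28, -7.4]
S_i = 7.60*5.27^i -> [7.6, 40.05, 211.07, 1112.36, 5862.14]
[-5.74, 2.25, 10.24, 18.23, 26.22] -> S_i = -5.74 + 7.99*i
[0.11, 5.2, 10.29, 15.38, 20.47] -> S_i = 0.11 + 5.09*i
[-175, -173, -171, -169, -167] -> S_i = -175 + 2*i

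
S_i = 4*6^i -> [4, 24, 144, 864, 5184]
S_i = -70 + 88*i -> [-70, 18, 106, 194, 282]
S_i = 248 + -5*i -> [248, 243, 238, 233, 228]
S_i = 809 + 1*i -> [809, 810, 811, 812, 813]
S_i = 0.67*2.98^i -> [0.67, 2.0, 5.95, 17.73, 52.84]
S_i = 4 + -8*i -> [4, -4, -12, -20, -28]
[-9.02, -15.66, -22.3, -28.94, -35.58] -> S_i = -9.02 + -6.64*i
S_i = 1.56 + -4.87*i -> [1.56, -3.31, -8.18, -13.05, -17.92]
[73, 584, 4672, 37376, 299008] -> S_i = 73*8^i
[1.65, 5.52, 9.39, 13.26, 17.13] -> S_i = 1.65 + 3.87*i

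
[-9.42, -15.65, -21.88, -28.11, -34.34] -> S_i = -9.42 + -6.23*i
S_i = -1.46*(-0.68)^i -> [-1.46, 0.99, -0.68, 0.46, -0.31]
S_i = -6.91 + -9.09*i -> [-6.91, -16.0, -25.09, -34.18, -43.27]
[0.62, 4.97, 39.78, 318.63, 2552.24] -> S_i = 0.62*8.01^i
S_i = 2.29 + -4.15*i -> [2.29, -1.86, -6.01, -10.16, -14.31]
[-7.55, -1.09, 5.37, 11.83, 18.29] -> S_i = -7.55 + 6.46*i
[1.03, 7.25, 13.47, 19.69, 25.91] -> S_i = 1.03 + 6.22*i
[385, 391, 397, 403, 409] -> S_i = 385 + 6*i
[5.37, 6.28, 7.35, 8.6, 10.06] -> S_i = 5.37*1.17^i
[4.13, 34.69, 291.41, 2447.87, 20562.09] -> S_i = 4.13*8.40^i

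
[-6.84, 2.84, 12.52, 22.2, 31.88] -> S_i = -6.84 + 9.68*i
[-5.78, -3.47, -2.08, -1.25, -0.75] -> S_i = -5.78*0.60^i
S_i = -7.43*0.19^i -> [-7.43, -1.41, -0.27, -0.05, -0.01]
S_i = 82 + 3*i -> [82, 85, 88, 91, 94]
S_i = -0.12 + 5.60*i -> [-0.12, 5.48, 11.08, 16.68, 22.28]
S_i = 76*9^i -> [76, 684, 6156, 55404, 498636]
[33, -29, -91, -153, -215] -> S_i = 33 + -62*i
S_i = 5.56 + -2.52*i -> [5.56, 3.04, 0.52, -2.0, -4.52]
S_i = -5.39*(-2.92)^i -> [-5.39, 15.74, -45.96, 134.2, -391.85]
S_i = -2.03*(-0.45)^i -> [-2.03, 0.91, -0.41, 0.18, -0.08]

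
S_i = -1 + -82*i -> [-1, -83, -165, -247, -329]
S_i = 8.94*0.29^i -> [8.94, 2.59, 0.75, 0.22, 0.06]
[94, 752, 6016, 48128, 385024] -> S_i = 94*8^i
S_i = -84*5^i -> [-84, -420, -2100, -10500, -52500]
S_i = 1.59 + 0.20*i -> [1.59, 1.79, 1.99, 2.19, 2.39]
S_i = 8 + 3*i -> [8, 11, 14, 17, 20]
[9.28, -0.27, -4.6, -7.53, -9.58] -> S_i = Random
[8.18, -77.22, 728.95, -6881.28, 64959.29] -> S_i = 8.18*(-9.44)^i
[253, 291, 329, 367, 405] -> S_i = 253 + 38*i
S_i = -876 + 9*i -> [-876, -867, -858, -849, -840]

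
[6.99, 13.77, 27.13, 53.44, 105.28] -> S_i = 6.99*1.97^i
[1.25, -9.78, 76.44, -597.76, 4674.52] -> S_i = 1.25*(-7.82)^i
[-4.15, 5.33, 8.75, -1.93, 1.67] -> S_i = Random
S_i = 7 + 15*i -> [7, 22, 37, 52, 67]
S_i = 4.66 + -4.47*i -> [4.66, 0.19, -4.28, -8.75, -13.22]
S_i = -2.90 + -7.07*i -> [-2.9, -9.97, -17.04, -24.11, -31.18]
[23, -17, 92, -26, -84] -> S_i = Random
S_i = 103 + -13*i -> [103, 90, 77, 64, 51]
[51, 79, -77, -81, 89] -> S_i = Random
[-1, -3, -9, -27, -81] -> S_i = -1*3^i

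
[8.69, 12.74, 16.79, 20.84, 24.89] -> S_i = 8.69 + 4.05*i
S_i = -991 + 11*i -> [-991, -980, -969, -958, -947]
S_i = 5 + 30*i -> [5, 35, 65, 95, 125]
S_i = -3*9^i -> [-3, -27, -243, -2187, -19683]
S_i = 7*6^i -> [7, 42, 252, 1512, 9072]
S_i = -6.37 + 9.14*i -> [-6.37, 2.77, 11.91, 21.05, 30.19]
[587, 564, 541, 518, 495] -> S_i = 587 + -23*i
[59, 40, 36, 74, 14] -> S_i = Random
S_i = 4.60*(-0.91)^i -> [4.6, -4.19, 3.81, -3.47, 3.15]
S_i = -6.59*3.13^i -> [-6.59, -20.63, -64.56, -202.08, -632.5]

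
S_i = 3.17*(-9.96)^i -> [3.17, -31.57, 314.47, -3132.11, 31195.84]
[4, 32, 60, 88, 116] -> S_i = 4 + 28*i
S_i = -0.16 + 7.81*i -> [-0.16, 7.65, 15.46, 23.27, 31.08]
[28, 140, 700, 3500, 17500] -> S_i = 28*5^i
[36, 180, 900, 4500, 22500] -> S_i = 36*5^i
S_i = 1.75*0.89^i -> [1.75, 1.56, 1.39, 1.23, 1.1]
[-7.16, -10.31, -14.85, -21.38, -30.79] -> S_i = -7.16*1.44^i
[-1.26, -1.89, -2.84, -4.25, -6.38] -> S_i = -1.26*1.50^i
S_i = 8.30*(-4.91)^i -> [8.3, -40.75, 200.1, -982.48, 4823.96]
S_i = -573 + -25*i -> [-573, -598, -623, -648, -673]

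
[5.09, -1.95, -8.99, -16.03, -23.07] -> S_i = 5.09 + -7.04*i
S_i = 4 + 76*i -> [4, 80, 156, 232, 308]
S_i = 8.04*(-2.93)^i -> [8.04, -23.56, 69.02, -202.24, 592.55]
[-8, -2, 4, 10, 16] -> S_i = -8 + 6*i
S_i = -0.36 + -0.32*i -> [-0.36, -0.68, -1.0, -1.32, -1.64]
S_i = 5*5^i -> [5, 25, 125, 625, 3125]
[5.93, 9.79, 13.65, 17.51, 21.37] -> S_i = 5.93 + 3.86*i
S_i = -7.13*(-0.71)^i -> [-7.13, 5.06, -3.59, 2.55, -1.81]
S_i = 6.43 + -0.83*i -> [6.43, 5.6, 4.77, 3.94, 3.11]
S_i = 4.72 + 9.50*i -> [4.72, 14.22, 23.72, 33.22, 42.72]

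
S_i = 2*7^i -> [2, 14, 98, 686, 4802]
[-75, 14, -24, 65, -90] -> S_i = Random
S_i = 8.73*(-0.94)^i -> [8.73, -8.21, 7.71, -7.25, 6.82]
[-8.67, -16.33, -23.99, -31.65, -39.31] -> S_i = -8.67 + -7.66*i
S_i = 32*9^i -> [32, 288, 2592, 23328, 209952]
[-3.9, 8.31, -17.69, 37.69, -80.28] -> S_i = -3.90*(-2.13)^i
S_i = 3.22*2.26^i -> [3.22, 7.28, 16.45, 37.17, 84.0]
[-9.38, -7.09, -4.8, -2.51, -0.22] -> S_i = -9.38 + 2.29*i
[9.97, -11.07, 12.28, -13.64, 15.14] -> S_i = 9.97*(-1.11)^i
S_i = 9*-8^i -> [9, -72, 576, -4608, 36864]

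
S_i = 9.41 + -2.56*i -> [9.41, 6.85, 4.29, 1.73, -0.83]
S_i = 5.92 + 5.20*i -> [5.92, 11.12, 16.32, 21.52, 26.72]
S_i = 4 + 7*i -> [4, 11, 18, 25, 32]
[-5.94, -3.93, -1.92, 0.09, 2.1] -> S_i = -5.94 + 2.01*i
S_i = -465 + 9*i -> [-465, -456, -447, -438, -429]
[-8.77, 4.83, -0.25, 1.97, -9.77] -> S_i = Random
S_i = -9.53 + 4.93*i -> [-9.53, -4.6, 0.33, 5.26, 10.19]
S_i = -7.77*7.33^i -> [-7.77, -56.95, -417.47, -3060.08, -22430.39]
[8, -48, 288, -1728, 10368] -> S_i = 8*-6^i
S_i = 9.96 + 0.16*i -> [9.96, 10.12, 10.28, 10.44, 10.6]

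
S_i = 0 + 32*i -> [0, 32, 64, 96, 128]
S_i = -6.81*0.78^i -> [-6.81, -5.31, -4.14, -3.23, -2.52]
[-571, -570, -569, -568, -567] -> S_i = -571 + 1*i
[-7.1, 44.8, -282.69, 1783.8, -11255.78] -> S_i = -7.10*(-6.31)^i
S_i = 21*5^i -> [21, 105, 525, 2625, 13125]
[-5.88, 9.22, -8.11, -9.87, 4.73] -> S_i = Random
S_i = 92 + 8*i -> [92, 100, 108, 116, 124]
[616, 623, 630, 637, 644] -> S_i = 616 + 7*i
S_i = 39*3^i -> [39, 117, 351, 1053, 3159]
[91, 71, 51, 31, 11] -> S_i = 91 + -20*i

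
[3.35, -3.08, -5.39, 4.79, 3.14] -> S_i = Random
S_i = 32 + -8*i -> [32, 24, 16, 8, 0]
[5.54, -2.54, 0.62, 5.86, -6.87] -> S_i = Random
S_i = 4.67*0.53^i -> [4.67, 2.48, 1.31, 0.7, 0.37]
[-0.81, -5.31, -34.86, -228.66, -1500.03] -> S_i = -0.81*6.56^i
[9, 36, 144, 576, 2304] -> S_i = 9*4^i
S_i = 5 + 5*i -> [5, 10, 15, 20, 25]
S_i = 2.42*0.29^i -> [2.42, 0.7, 0.2, 0.06, 0.02]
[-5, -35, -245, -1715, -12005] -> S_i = -5*7^i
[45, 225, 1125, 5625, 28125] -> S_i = 45*5^i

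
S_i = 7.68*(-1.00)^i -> [7.68, -7.68, 7.68, -7.68, 7.68]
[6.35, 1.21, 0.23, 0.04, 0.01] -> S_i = 6.35*0.19^i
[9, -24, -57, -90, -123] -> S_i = 9 + -33*i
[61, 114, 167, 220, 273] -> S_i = 61 + 53*i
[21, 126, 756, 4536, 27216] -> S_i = 21*6^i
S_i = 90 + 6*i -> [90, 96, 102, 108, 114]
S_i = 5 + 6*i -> [5, 11, 17, 23, 29]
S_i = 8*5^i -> [8, 40, 200, 1000, 5000]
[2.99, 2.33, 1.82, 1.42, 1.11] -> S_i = 2.99*0.78^i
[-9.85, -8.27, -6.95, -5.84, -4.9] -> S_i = -9.85*0.84^i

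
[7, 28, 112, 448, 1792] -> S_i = 7*4^i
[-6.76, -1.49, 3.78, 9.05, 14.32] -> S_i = -6.76 + 5.27*i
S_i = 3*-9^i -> [3, -27, 243, -2187, 19683]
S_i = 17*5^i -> [17, 85, 425, 2125, 10625]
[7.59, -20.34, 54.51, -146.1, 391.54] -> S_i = 7.59*(-2.68)^i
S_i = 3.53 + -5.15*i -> [3.53, -1.62, -6.77, -11.92, -17.07]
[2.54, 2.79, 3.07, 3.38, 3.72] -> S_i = 2.54*1.10^i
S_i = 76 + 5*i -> [76, 81, 86, 91, 96]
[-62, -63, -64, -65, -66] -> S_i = -62 + -1*i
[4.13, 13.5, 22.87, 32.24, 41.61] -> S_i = 4.13 + 9.37*i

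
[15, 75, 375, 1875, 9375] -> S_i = 15*5^i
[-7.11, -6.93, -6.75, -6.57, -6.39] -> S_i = -7.11 + 0.18*i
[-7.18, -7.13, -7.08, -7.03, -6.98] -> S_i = -7.18 + 0.05*i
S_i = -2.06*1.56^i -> [-2.06, -3.21, -5.01, -7.82, -12.2]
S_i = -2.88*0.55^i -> [-2.88, -1.58, -0.87, -0.48, -0.26]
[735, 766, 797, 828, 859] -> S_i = 735 + 31*i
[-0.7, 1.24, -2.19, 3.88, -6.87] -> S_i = -0.70*(-1.77)^i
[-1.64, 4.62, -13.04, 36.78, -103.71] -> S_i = -1.64*(-2.82)^i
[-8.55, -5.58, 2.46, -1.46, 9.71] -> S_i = Random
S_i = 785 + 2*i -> [785, 787, 789, 791, 793]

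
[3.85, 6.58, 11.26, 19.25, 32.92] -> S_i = 3.85*1.71^i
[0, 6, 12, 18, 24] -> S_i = 0 + 6*i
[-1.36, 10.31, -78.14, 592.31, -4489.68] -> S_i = -1.36*(-7.58)^i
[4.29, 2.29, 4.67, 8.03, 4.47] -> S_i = Random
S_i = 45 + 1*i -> [45, 46, 47, 48, 49]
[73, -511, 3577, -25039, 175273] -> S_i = 73*-7^i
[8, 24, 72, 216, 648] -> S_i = 8*3^i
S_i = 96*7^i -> [96, 672, 4704, 32928, 230496]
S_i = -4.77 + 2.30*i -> [-4.77, -2.47, -0.17, 2.13, 4.43]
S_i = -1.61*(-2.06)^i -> [-1.61, 3.32, -6.83, 14.07, -28.99]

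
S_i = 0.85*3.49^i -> [0.85, 2.97, 10.35, 36.13, 126.1]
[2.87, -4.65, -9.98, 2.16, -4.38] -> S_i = Random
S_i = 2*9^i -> [2, 18, 162, 1458, 13122]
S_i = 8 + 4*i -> [8, 12, 16, 20, 24]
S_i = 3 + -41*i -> [3, -38, -79, -120, -161]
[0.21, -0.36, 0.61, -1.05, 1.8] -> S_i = 0.21*(-1.71)^i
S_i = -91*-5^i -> [-91, 455, -2275, 11375, -56875]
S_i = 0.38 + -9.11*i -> [0.38, -8.73, -17.84, -26.95, -36.06]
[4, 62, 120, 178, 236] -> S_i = 4 + 58*i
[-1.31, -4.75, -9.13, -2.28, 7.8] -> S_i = Random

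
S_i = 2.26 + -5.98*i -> [2.26, -3.72, -9.7, -15.68, -21.66]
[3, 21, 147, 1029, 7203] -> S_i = 3*7^i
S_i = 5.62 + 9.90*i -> [5.62, 15.52, 25.42, 35.32, 45.22]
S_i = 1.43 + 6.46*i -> [1.43, 7.89, 14.35, 20.81, 27.27]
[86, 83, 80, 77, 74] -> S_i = 86 + -3*i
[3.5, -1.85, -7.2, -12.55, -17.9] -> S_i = 3.50 + -5.35*i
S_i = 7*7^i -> [7, 49, 343, 2401, 16807]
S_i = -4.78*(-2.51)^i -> [-4.78, 12.0, -30.11, 75.59, -189.72]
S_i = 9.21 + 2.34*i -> [9.21, 11.55, 13.89, 16.23, 18.57]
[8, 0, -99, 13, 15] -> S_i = Random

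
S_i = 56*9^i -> [56, 504, 4536, 40824, 367416]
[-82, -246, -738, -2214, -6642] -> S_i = -82*3^i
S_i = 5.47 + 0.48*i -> [5.47, 5.95, 6.43, 6.91, 7.39]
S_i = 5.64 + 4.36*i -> [5.64, 10.0, 14.36, 18.72, 23.08]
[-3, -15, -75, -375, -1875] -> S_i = -3*5^i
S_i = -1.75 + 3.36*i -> [-1.75, 1.61, 4.97, 8.33, 11.69]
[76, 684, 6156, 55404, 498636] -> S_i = 76*9^i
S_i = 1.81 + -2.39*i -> [1.81, -0.58, -2.97, -5.36, -7.75]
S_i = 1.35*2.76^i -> [1.35, 3.73, 10.28, 28.38, 78.34]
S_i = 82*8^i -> [82, 656, 5248, 41984, 335872]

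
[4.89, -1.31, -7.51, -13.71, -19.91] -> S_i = 4.89 + -6.20*i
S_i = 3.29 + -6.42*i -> [3.29, -3.13, -9.55, -15.97, -22.39]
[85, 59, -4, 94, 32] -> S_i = Random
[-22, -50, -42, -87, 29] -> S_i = Random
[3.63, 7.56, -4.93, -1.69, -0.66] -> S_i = Random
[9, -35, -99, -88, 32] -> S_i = Random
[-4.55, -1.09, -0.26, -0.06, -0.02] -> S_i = -4.55*0.24^i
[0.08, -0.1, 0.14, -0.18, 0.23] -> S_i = 0.08*(-1.30)^i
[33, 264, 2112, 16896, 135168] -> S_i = 33*8^i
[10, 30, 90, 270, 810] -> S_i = 10*3^i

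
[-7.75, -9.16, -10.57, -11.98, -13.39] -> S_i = -7.75 + -1.41*i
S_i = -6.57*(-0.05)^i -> [-6.57, 0.33, -0.02, 0.0, -0.0]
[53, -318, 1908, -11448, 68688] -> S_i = 53*-6^i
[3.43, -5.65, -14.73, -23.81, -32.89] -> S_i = 3.43 + -9.08*i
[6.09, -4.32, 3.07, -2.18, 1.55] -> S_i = 6.09*(-0.71)^i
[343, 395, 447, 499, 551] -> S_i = 343 + 52*i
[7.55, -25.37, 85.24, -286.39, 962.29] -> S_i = 7.55*(-3.36)^i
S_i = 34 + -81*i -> [34, -47, -128, -209, -290]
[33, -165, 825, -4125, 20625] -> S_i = 33*-5^i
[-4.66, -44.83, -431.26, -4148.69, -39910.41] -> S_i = -4.66*9.62^i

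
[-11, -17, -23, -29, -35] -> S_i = -11 + -6*i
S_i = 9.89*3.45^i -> [9.89, 34.12, 117.72, 406.12, 1401.11]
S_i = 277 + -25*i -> [277, 252, 227, 202, 177]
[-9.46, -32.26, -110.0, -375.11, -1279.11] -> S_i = -9.46*3.41^i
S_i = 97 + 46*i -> [97, 143, 189, 235, 281]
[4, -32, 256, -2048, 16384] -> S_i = 4*-8^i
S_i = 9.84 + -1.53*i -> [9.84, 8.31, 6.78, 5.25, 3.72]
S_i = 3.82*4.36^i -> [3.82, 16.66, 72.62, 316.61, 1380.41]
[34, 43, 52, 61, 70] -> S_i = 34 + 9*i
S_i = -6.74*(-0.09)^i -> [-6.74, 0.61, -0.05, 0.0, -0.0]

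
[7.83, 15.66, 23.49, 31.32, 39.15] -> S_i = 7.83 + 7.83*i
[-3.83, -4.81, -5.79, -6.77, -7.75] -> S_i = -3.83 + -0.98*i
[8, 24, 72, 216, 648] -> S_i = 8*3^i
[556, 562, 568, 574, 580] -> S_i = 556 + 6*i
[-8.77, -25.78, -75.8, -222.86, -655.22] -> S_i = -8.77*2.94^i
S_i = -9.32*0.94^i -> [-9.32, -8.76, -8.24, -7.74, -7.28]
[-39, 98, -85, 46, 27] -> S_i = Random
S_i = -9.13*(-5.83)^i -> [-9.13, 53.23, -310.32, 1809.16, -10547.39]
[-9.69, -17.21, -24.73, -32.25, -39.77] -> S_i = -9.69 + -7.52*i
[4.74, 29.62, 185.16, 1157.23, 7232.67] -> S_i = 4.74*6.25^i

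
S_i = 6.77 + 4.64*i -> [6.77, 11.41, 16.05, 20.69, 25.33]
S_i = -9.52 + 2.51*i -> [-9.52, -7.01, -4.5, -1.99, 0.52]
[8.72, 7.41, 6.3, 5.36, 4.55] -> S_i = 8.72*0.85^i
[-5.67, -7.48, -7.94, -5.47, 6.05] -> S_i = Random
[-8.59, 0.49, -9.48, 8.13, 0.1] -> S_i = Random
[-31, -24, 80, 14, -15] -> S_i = Random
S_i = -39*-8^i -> [-39, 312, -2496, 19968, -159744]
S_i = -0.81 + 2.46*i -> [-0.81, 1.65, 4.11, 6.57, 9.03]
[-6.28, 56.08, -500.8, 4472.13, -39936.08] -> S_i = -6.28*(-8.93)^i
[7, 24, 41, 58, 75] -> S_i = 7 + 17*i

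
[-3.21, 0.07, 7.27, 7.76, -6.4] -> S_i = Random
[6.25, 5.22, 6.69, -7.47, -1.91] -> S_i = Random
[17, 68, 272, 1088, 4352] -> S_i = 17*4^i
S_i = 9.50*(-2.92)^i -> [9.5, -27.74, 81.0, -236.52, 690.65]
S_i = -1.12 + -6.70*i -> [-1.12, -7.82, -14.52, -21.22, -27.92]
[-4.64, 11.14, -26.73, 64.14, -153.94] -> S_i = -4.64*(-2.40)^i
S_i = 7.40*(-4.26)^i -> [7.4, -31.52, 134.29, -572.08, 2437.08]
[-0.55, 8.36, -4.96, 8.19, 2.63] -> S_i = Random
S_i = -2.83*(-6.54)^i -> [-2.83, 18.51, -121.04, 791.63, -5177.23]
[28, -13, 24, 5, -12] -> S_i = Random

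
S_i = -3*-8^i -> [-3, 24, -192, 1536, -12288]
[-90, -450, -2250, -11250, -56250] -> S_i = -90*5^i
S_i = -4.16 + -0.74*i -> [-4.16, -4.9, -5.64, -6.38, -7.12]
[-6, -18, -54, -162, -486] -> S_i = -6*3^i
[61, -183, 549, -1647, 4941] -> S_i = 61*-3^i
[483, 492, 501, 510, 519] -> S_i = 483 + 9*i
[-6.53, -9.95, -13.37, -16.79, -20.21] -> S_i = -6.53 + -3.42*i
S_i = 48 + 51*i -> [48, 99, 150, 201, 252]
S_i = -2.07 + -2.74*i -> [-2.07, -4.81, -7.55, -10.29, -13.03]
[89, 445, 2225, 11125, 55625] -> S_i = 89*5^i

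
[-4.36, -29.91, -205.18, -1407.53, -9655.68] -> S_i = -4.36*6.86^i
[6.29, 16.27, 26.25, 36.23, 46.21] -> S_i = 6.29 + 9.98*i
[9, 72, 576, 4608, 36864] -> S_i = 9*8^i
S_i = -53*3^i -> [-53, -159, -477, -1431, -4293]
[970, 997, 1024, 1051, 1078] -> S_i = 970 + 27*i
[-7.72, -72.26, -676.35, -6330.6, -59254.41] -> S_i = -7.72*9.36^i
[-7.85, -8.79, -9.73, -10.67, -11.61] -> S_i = -7.85 + -0.94*i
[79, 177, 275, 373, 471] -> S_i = 79 + 98*i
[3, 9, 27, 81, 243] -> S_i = 3*3^i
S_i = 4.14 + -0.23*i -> [4.14, 3.91, 3.68, 3.45, 3.22]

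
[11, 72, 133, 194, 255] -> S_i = 11 + 61*i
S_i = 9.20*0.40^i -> [9.2, 3.68, 1.47, 0.59, 0.24]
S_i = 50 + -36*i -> [50, 14, -22, -58, -94]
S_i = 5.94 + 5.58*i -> [5.94, 11.52, 17.1, 22.68, 28.26]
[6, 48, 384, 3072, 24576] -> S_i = 6*8^i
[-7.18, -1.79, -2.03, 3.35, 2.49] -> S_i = Random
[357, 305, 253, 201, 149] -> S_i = 357 + -52*i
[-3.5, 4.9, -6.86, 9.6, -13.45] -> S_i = -3.50*(-1.40)^i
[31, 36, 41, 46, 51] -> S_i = 31 + 5*i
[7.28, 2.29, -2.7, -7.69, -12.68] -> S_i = 7.28 + -4.99*i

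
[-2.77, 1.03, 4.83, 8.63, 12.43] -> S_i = -2.77 + 3.80*i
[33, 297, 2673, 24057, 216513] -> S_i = 33*9^i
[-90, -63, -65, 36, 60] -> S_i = Random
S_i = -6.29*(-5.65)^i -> [-6.29, 35.54, -200.79, 1134.48, -6409.8]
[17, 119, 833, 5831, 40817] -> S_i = 17*7^i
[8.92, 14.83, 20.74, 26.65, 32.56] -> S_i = 8.92 + 5.91*i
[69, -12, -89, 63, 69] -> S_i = Random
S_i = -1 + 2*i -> [-1, 1, 3, 5, 7]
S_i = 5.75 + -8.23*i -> [5.75, -2.48, -10.71, -18.94, -27.17]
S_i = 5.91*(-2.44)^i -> [5.91, -14.42, 35.19, -85.85, 209.48]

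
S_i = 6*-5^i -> [6, -30, 150, -750, 3750]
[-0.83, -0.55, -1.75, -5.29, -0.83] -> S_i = Random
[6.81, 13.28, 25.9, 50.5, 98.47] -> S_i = 6.81*1.95^i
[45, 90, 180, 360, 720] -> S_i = 45*2^i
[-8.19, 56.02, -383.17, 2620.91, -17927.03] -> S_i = -8.19*(-6.84)^i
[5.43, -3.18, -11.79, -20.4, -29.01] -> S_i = 5.43 + -8.61*i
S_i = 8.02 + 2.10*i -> [8.02, 10.12, 12.22, 14.32, 16.42]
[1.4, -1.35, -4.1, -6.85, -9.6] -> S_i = 1.40 + -2.75*i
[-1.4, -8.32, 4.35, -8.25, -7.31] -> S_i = Random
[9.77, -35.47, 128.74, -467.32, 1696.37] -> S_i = 9.77*(-3.63)^i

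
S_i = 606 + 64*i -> [606, 670, 734, 798, 862]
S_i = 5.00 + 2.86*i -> [5.0, 7.86, 10.72, 13.58, 16.44]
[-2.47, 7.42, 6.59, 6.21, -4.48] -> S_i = Random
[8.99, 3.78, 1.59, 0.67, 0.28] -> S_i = 8.99*0.42^i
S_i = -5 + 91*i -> [-5, 86, 177, 268, 359]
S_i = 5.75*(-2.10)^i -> [5.75, -12.08, 25.36, -53.25, 111.83]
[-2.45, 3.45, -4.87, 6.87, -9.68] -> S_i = -2.45*(-1.41)^i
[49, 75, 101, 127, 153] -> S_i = 49 + 26*i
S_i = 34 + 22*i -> [34, 56, 78, 100, 122]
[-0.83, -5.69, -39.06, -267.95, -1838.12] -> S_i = -0.83*6.86^i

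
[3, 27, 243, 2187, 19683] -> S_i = 3*9^i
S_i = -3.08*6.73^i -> [-3.08, -20.73, -139.5, -938.85, -6318.46]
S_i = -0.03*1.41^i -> [-0.03, -0.04, -0.06, -0.08, -0.12]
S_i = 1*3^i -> [1, 3, 9, 27, 81]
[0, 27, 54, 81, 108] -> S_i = 0 + 27*i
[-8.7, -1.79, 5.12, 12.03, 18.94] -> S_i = -8.70 + 6.91*i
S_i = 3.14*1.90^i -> [3.14, 5.97, 11.34, 21.54, 40.92]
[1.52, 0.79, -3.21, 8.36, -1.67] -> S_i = Random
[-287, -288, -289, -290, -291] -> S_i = -287 + -1*i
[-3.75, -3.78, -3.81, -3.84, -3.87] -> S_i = -3.75 + -0.03*i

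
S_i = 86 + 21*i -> [86, 107, 128, 149, 170]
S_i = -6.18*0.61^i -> [-6.18, -3.77, -2.3, -1.4, -0.86]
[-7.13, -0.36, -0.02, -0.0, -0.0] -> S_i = -7.13*0.05^i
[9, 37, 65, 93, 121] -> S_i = 9 + 28*i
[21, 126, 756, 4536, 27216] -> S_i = 21*6^i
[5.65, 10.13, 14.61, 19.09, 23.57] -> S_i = 5.65 + 4.48*i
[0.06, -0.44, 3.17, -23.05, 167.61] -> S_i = 0.06*(-7.27)^i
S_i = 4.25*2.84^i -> [4.25, 12.07, 34.28, 97.35, 276.48]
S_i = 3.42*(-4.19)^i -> [3.42, -14.33, 60.04, -251.58, 1054.1]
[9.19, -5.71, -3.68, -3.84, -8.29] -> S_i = Random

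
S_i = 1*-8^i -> [1, -8, 64, -512, 4096]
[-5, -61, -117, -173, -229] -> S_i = -5 + -56*i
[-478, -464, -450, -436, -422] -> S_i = -478 + 14*i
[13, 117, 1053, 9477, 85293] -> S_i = 13*9^i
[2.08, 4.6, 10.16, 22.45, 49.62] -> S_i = 2.08*2.21^i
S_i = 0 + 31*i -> [0, 31, 62, 93, 124]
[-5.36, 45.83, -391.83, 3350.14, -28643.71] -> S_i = -5.36*(-8.55)^i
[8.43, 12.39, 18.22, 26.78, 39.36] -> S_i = 8.43*1.47^i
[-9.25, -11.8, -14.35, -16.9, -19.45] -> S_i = -9.25 + -2.55*i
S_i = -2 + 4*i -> [-2, 2, 6, 10, 14]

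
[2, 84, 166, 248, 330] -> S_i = 2 + 82*i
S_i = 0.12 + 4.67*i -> [0.12, 4.79, 9.46, 14.13, 18.8]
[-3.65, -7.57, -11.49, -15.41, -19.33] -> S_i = -3.65 + -3.92*i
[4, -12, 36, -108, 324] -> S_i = 4*-3^i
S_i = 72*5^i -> [72, 360, 1800, 9000, 45000]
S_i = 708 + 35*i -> [708, 743, 778, 813, 848]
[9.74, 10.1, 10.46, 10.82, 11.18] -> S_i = 9.74 + 0.36*i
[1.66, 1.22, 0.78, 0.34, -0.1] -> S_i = 1.66 + -0.44*i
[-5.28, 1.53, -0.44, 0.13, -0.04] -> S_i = -5.28*(-0.29)^i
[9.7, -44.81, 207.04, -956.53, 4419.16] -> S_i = 9.70*(-4.62)^i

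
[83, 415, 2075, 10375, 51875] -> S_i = 83*5^i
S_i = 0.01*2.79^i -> [0.01, 0.03, 0.08, 0.22, 0.61]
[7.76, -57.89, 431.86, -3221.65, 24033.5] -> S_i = 7.76*(-7.46)^i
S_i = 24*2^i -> [24, 48, 96, 192, 384]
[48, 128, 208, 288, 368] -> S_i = 48 + 80*i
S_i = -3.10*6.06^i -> [-3.1, -18.79, -113.84, -689.89, -4180.73]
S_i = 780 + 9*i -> [780, 789, 798, 807, 816]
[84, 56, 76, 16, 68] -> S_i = Random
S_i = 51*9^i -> [51, 459, 4131, 37179, 334611]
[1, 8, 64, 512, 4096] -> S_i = 1*8^i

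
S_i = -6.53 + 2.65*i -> [-6.53, -3.88, -1.23, 1.42, 4.07]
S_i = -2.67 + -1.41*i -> [-2.67, -4.08, -5.49, -6.9, -8.31]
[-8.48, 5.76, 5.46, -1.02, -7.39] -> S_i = Random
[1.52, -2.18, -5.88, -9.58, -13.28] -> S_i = 1.52 + -3.70*i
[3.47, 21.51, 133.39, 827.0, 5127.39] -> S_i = 3.47*6.20^i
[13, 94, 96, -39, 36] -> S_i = Random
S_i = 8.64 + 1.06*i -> [8.64, 9.7, 10.76, 11.82, 12.88]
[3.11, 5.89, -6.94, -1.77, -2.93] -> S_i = Random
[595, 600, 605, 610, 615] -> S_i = 595 + 5*i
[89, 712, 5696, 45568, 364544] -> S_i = 89*8^i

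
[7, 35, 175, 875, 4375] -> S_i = 7*5^i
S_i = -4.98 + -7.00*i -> [-4.98, -11.98, -18.98, -25.98, -32.98]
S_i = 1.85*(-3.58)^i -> [1.85, -6.62, 23.71, -84.88, 303.88]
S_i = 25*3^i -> [25, 75, 225, 675, 2025]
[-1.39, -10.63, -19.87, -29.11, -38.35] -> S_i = -1.39 + -9.24*i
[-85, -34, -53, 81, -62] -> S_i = Random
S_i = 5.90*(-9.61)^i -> [5.9, -56.7, 544.88, -5236.27, 50320.57]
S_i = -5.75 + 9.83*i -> [-5.75, 4.08, 13.91, 23.74, 33.57]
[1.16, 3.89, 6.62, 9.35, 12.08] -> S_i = 1.16 + 2.73*i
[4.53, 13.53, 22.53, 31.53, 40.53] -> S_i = 4.53 + 9.00*i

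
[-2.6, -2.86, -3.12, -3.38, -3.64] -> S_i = -2.60 + -0.26*i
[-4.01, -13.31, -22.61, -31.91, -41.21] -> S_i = -4.01 + -9.30*i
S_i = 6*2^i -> [6, 12, 24, 48, 96]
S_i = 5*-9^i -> [5, -45, 405, -3645, 32805]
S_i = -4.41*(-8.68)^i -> [-4.41, 38.28, -332.26, 2884.02, -25033.26]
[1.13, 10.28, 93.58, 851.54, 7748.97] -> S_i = 1.13*9.10^i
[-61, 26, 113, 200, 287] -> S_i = -61 + 87*i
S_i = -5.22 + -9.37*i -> [-5.22, -14.59, -23.96, -33.33, -42.7]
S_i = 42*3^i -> [42, 126, 378, 1134, 3402]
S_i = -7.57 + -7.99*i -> [-7.57, -15.56, -23.55, -31.54, -39.53]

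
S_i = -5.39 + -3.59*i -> [-5.39, -8.98, -12.57, -16.16, -19.75]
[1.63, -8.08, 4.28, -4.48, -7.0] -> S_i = Random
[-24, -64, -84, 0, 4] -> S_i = Random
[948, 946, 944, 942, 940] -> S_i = 948 + -2*i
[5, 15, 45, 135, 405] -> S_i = 5*3^i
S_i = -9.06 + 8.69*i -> [-9.06, -0.37, 8.32, 17.01, 25.7]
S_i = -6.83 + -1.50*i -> [-6.83, -8.33, -9.83, -11.33, -12.83]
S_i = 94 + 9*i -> [94, 103, 112, 121, 130]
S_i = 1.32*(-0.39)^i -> [1.32, -0.51, 0.2, -0.08, 0.03]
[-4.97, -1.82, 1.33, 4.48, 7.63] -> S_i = -4.97 + 3.15*i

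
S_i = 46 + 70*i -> [46, 116, 186, 256, 326]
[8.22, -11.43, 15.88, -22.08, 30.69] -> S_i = 8.22*(-1.39)^i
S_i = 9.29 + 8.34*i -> [9.29, 17.63, 25.97, 34.31, 42.65]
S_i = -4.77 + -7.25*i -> [-4.77, -12.02, -19.27, -26.52, -33.77]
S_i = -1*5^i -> [-1, -5, -25, -125, -625]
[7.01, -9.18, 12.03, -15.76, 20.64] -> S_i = 7.01*(-1.31)^i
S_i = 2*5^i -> [2, 10, 50, 250, 1250]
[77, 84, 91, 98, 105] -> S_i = 77 + 7*i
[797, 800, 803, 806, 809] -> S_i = 797 + 3*i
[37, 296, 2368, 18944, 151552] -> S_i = 37*8^i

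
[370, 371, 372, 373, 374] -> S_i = 370 + 1*i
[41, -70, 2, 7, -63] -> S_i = Random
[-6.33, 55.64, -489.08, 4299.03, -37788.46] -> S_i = -6.33*(-8.79)^i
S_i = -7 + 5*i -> [-7, -2, 3, 8, 13]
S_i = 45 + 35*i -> [45, 80, 115, 150, 185]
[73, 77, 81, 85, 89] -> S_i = 73 + 4*i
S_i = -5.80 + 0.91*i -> [-5.8, -4.89, -3.98, -3.07, -2.16]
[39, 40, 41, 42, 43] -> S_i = 39 + 1*i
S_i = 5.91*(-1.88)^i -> [5.91, -11.11, 20.89, -39.27, 73.83]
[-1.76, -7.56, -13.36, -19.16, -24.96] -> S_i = -1.76 + -5.80*i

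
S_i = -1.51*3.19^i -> [-1.51, -4.82, -15.37, -49.02, -156.37]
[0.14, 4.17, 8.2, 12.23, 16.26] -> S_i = 0.14 + 4.03*i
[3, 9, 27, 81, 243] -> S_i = 3*3^i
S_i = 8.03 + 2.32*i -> [8.03, 10.35, 12.67, 14.99, 17.31]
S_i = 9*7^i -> [9, 63, 441, 3087, 21609]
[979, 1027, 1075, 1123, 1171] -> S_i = 979 + 48*i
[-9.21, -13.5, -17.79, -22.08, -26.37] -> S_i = -9.21 + -4.29*i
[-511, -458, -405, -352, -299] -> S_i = -511 + 53*i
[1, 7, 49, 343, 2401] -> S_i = 1*7^i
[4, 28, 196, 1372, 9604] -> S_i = 4*7^i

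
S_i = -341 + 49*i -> [-341, -292, -243, -194, -145]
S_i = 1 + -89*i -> [1, -88, -177, -266, -355]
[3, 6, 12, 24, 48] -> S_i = 3*2^i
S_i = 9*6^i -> [9, 54, 324, 1944, 11664]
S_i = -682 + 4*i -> [-682, -678, -674, -670, -666]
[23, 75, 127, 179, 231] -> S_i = 23 + 52*i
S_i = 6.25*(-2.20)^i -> [6.25, -13.75, 30.25, -66.55, 146.41]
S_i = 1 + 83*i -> [1, 84, 167, 250, 333]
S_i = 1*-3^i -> [1, -3, 9, -27, 81]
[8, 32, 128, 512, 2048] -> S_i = 8*4^i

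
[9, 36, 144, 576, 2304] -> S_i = 9*4^i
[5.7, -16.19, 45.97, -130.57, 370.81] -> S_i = 5.70*(-2.84)^i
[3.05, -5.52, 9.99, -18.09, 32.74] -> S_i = 3.05*(-1.81)^i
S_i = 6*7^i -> [6, 42, 294, 2058, 14406]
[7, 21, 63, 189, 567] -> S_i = 7*3^i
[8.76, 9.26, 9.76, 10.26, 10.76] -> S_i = 8.76 + 0.50*i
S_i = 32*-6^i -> [32, -192, 1152, -6912, 41472]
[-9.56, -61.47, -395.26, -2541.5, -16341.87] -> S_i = -9.56*6.43^i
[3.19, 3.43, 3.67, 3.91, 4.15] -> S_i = 3.19 + 0.24*i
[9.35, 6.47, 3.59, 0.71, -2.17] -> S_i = 9.35 + -2.88*i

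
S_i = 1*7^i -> [1, 7, 49, 343, 2401]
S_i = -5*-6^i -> [-5, 30, -180, 1080, -6480]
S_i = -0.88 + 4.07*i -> [-0.88, 3.19, 7.26, 11.33, 15.4]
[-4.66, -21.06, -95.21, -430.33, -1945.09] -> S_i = -4.66*4.52^i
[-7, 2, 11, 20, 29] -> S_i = -7 + 9*i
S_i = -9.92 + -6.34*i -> [-9.92, -16.26, -22.6, -28.94, -35.28]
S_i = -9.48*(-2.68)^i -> [-9.48, 25.41, -68.09, 182.48, -489.04]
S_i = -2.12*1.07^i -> [-2.12, -2.27, -2.43, -2.6, -2.78]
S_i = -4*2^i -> [-4, -8, -16, -32, -64]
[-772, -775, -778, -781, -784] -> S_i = -772 + -3*i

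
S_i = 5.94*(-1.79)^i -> [5.94, -10.63, 19.03, -34.07, 60.98]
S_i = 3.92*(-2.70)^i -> [3.92, -10.58, 28.58, -77.16, 208.32]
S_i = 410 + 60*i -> [410, 470, 530, 590, 650]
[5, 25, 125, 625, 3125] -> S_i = 5*5^i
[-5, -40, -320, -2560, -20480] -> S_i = -5*8^i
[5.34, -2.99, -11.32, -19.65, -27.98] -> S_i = 5.34 + -8.33*i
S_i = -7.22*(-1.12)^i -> [-7.22, 8.09, -9.06, 10.14, -11.36]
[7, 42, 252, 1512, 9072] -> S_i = 7*6^i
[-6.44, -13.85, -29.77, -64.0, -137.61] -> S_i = -6.44*2.15^i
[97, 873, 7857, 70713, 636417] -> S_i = 97*9^i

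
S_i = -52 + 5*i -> [-52, -47, -42, -37, -32]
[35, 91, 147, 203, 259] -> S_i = 35 + 56*i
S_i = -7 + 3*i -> [-7, -4, -1, 2, 5]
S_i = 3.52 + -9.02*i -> [3.52, -5.5, -14.52, -23.54, -32.56]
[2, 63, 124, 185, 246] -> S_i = 2 + 61*i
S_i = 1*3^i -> [1, 3, 9, 27, 81]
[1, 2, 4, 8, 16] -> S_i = 1*2^i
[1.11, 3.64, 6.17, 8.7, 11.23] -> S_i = 1.11 + 2.53*i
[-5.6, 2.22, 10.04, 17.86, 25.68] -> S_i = -5.60 + 7.82*i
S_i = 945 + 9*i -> [945, 954, 963, 972, 981]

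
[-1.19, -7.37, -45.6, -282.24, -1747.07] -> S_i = -1.19*6.19^i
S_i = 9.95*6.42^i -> [9.95, 63.88, 410.1, 2632.86, 16902.98]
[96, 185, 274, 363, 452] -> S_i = 96 + 89*i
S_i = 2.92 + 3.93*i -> [2.92, 6.85, 10.78, 14.71, 18.64]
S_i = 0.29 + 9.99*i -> [0.29, 10.28, 20.27, 30.26, 40.25]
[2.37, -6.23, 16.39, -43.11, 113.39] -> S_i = 2.37*(-2.63)^i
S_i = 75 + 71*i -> [75, 146, 217, 288, 359]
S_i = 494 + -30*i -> [494, 464, 434, 404, 374]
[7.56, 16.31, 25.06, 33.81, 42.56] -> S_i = 7.56 + 8.75*i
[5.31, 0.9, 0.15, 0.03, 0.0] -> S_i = 5.31*0.17^i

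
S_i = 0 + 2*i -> [0, 2, 4, 6, 8]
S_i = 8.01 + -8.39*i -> [8.01, -0.38, -8.77, -17.16, -25.55]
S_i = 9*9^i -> [9, 81, 729, 6561, 59049]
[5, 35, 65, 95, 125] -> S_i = 5 + 30*i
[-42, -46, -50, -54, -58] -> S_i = -42 + -4*i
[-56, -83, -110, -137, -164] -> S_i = -56 + -27*i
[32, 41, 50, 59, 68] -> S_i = 32 + 9*i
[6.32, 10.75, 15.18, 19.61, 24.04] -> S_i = 6.32 + 4.43*i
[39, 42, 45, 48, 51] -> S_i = 39 + 3*i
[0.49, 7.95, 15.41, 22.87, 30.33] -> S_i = 0.49 + 7.46*i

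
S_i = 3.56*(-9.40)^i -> [3.56, -33.46, 314.56, -2956.88, 27794.66]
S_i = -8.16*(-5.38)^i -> [-8.16, 43.9, -236.19, 1270.68, -6836.27]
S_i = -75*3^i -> [-75, -225, -675, -2025, -6075]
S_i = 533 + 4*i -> [533, 537, 541, 545, 549]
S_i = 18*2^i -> [18, 36, 72, 144, 288]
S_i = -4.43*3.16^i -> [-4.43, -14.0, -44.24, -139.79, -441.73]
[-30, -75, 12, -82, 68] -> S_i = Random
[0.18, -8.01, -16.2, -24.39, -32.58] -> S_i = 0.18 + -8.19*i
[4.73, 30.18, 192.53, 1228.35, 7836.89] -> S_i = 4.73*6.38^i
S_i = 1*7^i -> [1, 7, 49, 343, 2401]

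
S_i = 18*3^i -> [18, 54, 162, 486, 1458]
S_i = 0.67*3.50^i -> [0.67, 2.35, 8.21, 28.73, 100.54]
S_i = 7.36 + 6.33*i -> [7.36, 13.69, 20.02, 26.35, 32.68]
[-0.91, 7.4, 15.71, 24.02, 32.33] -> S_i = -0.91 + 8.31*i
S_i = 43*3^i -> [43, 129, 387, 1161, 3483]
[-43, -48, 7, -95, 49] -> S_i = Random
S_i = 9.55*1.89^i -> [9.55, 18.05, 34.11, 64.47, 121.86]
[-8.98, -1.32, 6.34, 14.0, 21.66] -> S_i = -8.98 + 7.66*i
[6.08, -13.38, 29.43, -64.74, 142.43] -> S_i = 6.08*(-2.20)^i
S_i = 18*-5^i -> [18, -90, 450, -2250, 11250]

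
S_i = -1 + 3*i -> [-1, 2, 5, 8, 11]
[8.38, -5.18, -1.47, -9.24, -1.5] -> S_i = Random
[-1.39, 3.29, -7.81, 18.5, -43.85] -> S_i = -1.39*(-2.37)^i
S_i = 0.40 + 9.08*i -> [0.4, 9.48, 18.56, 27.64, 36.72]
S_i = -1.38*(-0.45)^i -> [-1.38, 0.62, -0.28, 0.13, -0.06]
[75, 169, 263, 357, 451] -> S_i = 75 + 94*i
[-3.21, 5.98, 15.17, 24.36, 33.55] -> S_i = -3.21 + 9.19*i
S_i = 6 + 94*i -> [6, 100, 194, 288, 382]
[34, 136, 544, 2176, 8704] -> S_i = 34*4^i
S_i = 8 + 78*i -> [8, 86, 164, 242, 320]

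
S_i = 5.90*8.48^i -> [5.9, 50.03, 424.27, 3597.82, 30509.52]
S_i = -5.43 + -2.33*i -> [-5.43, -7.76, -10.09, -12.42, -14.75]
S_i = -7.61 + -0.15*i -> [-7.61, -7.76, -7.91, -8.06, -8.21]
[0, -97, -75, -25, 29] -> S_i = Random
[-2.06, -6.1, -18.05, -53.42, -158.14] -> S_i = -2.06*2.96^i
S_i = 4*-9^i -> [4, -36, 324, -2916, 26244]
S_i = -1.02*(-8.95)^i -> [-1.02, 9.13, -81.7, 731.26, -6544.74]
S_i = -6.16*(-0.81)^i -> [-6.16, 4.99, -4.04, 3.27, -2.65]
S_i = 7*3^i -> [7, 21, 63, 189, 567]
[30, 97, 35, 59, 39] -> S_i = Random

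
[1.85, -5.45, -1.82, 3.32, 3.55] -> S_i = Random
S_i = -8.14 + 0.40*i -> [-8.14, -7.74, -7.34, -6.94, -6.54]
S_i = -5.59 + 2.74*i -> [-5.59, -2.85, -0.11, 2.63, 5.37]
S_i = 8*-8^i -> [8, -64, 512, -4096, 32768]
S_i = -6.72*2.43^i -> [-6.72, -16.33, -39.68, -96.42, -234.31]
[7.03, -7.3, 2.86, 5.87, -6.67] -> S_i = Random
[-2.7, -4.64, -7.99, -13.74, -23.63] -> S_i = -2.70*1.72^i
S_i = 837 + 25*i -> [837, 862, 887, 912, 937]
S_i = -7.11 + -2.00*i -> [-7.11, -9.11, -11.11, -13.11, -15.11]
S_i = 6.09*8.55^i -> [6.09, 52.07, 445.19, 3806.41, 32544.81]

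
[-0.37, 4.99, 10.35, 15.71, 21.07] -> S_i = -0.37 + 5.36*i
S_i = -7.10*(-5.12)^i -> [-7.1, 36.35, -186.12, 952.95, -4879.08]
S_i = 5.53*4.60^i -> [5.53, 25.44, 117.01, 538.27, 2476.03]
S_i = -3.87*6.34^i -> [-3.87, -24.54, -155.56, -986.23, -6252.71]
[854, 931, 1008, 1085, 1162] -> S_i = 854 + 77*i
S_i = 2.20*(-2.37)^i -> [2.2, -5.21, 12.36, -29.29, 69.41]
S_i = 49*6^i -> [49, 294, 1764, 10584, 63504]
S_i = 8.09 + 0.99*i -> [8.09, 9.08, 10.07, 11.06, 12.05]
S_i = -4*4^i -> [-4, -16, -64, -256, -1024]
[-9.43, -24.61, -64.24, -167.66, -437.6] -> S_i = -9.43*2.61^i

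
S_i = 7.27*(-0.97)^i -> [7.27, -7.05, 6.84, -6.64, 6.44]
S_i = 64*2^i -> [64, 128, 256, 512, 1024]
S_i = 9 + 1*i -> [9, 10, 11, 12, 13]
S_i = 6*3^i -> [6, 18, 54, 162, 486]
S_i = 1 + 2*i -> [1, 3, 5, 7, 9]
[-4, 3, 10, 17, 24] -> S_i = -4 + 7*i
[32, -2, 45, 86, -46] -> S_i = Random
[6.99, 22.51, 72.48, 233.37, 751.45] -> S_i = 6.99*3.22^i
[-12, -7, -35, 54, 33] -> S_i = Random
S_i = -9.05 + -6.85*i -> [-9.05, -15.9, -22.75, -29.6, -36.45]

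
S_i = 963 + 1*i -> [963, 964, 965, 966, 967]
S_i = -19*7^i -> [-19, -133, -931, -6517, -45619]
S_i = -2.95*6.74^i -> [-2.95, -19.88, -134.01, -903.24, -6087.82]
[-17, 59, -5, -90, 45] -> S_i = Random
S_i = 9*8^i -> [9, 72, 576, 4608, 36864]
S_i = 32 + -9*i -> [32, 23, 14, 5, -4]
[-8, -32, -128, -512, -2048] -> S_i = -8*4^i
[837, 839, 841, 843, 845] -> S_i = 837 + 2*i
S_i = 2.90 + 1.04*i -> [2.9, 3.94, 4.98, 6.02, 7.06]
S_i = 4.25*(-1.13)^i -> [4.25, -4.8, 5.43, -6.13, 6.93]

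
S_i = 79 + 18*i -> [79, 97, 115, 133, 151]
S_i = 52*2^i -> [52, 104, 208, 416, 832]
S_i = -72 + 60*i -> [-72, -12, 48, 108, 168]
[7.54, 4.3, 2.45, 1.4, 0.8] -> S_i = 7.54*0.57^i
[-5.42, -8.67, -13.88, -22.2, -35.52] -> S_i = -5.42*1.60^i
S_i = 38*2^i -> [38, 76, 152, 304, 608]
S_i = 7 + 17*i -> [7, 24, 41, 58, 75]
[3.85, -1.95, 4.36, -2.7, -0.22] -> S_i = Random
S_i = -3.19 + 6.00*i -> [-3.19, 2.81, 8.81, 14.81, 20.81]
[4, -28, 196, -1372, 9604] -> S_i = 4*-7^i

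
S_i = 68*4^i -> [68, 272, 1088, 4352, 17408]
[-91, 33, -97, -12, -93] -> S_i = Random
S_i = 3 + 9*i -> [3, 12, 21, 30, 39]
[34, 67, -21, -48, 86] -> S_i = Random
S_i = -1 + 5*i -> [-1, 4, 9, 14, 19]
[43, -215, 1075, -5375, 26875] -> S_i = 43*-5^i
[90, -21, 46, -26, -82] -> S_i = Random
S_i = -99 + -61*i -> [-99, -160, -221, -282, -343]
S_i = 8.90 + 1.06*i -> [8.9, 9.96, 11.02, 12.08, 13.14]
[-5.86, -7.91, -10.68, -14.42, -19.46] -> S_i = -5.86*1.35^i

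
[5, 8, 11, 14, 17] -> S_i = 5 + 3*i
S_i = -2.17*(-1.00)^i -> [-2.17, 2.17, -2.17, 2.17, -2.17]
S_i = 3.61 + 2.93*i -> [3.61, 6.54, 9.47, 12.4, 15.33]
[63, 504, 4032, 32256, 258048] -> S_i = 63*8^i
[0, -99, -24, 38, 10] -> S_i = Random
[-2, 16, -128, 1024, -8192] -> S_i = -2*-8^i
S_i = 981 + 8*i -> [981, 989, 997, 1005, 1013]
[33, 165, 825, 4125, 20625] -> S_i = 33*5^i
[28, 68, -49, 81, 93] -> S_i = Random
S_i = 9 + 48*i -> [9, 57, 105, 153, 201]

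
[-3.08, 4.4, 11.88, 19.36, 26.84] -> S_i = -3.08 + 7.48*i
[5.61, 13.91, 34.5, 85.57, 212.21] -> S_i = 5.61*2.48^i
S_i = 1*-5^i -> [1, -5, 25, -125, 625]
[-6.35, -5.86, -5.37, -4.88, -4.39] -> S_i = -6.35 + 0.49*i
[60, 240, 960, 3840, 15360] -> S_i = 60*4^i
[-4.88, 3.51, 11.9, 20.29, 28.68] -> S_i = -4.88 + 8.39*i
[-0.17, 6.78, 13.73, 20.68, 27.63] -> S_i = -0.17 + 6.95*i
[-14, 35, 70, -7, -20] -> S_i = Random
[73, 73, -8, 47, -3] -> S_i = Random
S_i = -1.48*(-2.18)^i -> [-1.48, 3.23, -7.03, 15.33, -33.43]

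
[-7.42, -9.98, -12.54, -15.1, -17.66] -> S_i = -7.42 + -2.56*i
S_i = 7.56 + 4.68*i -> [7.56, 12.24, 16.92, 21.6, 26.28]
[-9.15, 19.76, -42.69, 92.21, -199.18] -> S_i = -9.15*(-2.16)^i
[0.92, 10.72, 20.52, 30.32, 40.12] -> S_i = 0.92 + 9.80*i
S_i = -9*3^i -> [-9, -27, -81, -243, -729]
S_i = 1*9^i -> [1, 9, 81, 729, 6561]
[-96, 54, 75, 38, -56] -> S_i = Random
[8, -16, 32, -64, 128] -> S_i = 8*-2^i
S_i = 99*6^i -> [99, 594, 3564, 21384, 128304]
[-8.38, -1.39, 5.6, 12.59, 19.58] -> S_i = -8.38 + 6.99*i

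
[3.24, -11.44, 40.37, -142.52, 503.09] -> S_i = 3.24*(-3.53)^i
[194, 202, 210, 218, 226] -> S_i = 194 + 8*i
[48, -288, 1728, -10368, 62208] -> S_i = 48*-6^i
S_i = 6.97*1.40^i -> [6.97, 9.76, 13.66, 19.13, 26.78]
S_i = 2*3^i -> [2, 6, 18, 54, 162]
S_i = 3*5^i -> [3, 15, 75, 375, 1875]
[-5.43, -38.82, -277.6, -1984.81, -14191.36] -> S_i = -5.43*7.15^i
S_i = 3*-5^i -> [3, -15, 75, -375, 1875]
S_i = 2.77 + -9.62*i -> [2.77, -6.85, -16.47, -26.09, -35.71]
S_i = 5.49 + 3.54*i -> [5.49, 9.03, 12.57, 16.11, 19.65]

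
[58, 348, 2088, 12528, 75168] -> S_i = 58*6^i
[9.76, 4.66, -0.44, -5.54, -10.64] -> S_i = 9.76 + -5.10*i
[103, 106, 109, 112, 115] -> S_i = 103 + 3*i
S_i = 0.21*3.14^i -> [0.21, 0.66, 2.07, 6.5, 20.41]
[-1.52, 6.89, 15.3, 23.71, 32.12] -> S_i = -1.52 + 8.41*i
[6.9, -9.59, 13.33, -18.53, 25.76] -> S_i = 6.90*(-1.39)^i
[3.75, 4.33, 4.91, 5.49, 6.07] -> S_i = 3.75 + 0.58*i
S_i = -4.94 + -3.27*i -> [-4.94, -8.21, -11.48, -14.75, -18.02]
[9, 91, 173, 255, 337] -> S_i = 9 + 82*i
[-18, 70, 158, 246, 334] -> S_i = -18 + 88*i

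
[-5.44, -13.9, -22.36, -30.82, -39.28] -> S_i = -5.44 + -8.46*i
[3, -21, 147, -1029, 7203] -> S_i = 3*-7^i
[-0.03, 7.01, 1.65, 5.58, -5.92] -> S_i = Random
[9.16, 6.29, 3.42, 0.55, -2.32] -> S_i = 9.16 + -2.87*i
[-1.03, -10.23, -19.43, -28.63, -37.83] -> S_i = -1.03 + -9.20*i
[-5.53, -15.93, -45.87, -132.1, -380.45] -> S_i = -5.53*2.88^i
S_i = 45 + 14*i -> [45, 59, 73, 87, 101]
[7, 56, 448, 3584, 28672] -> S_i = 7*8^i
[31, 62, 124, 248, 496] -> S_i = 31*2^i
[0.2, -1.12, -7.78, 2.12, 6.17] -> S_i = Random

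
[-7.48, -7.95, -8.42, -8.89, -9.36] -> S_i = -7.48 + -0.47*i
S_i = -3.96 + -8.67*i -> [-3.96, -12.63, -21.3, -29.97, -38.64]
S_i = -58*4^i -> [-58, -232, -928, -3712, -14848]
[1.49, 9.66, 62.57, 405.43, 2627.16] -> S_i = 1.49*6.48^i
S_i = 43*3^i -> [43, 129, 387, 1161, 3483]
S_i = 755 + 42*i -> [755, 797, 839, 881, 923]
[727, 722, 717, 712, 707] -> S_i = 727 + -5*i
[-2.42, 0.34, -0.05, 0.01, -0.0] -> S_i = -2.42*(-0.14)^i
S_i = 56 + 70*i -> [56, 126, 196, 266, 336]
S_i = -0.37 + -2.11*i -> [-0.37, -2.48, -4.59, -6.7, -8.81]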